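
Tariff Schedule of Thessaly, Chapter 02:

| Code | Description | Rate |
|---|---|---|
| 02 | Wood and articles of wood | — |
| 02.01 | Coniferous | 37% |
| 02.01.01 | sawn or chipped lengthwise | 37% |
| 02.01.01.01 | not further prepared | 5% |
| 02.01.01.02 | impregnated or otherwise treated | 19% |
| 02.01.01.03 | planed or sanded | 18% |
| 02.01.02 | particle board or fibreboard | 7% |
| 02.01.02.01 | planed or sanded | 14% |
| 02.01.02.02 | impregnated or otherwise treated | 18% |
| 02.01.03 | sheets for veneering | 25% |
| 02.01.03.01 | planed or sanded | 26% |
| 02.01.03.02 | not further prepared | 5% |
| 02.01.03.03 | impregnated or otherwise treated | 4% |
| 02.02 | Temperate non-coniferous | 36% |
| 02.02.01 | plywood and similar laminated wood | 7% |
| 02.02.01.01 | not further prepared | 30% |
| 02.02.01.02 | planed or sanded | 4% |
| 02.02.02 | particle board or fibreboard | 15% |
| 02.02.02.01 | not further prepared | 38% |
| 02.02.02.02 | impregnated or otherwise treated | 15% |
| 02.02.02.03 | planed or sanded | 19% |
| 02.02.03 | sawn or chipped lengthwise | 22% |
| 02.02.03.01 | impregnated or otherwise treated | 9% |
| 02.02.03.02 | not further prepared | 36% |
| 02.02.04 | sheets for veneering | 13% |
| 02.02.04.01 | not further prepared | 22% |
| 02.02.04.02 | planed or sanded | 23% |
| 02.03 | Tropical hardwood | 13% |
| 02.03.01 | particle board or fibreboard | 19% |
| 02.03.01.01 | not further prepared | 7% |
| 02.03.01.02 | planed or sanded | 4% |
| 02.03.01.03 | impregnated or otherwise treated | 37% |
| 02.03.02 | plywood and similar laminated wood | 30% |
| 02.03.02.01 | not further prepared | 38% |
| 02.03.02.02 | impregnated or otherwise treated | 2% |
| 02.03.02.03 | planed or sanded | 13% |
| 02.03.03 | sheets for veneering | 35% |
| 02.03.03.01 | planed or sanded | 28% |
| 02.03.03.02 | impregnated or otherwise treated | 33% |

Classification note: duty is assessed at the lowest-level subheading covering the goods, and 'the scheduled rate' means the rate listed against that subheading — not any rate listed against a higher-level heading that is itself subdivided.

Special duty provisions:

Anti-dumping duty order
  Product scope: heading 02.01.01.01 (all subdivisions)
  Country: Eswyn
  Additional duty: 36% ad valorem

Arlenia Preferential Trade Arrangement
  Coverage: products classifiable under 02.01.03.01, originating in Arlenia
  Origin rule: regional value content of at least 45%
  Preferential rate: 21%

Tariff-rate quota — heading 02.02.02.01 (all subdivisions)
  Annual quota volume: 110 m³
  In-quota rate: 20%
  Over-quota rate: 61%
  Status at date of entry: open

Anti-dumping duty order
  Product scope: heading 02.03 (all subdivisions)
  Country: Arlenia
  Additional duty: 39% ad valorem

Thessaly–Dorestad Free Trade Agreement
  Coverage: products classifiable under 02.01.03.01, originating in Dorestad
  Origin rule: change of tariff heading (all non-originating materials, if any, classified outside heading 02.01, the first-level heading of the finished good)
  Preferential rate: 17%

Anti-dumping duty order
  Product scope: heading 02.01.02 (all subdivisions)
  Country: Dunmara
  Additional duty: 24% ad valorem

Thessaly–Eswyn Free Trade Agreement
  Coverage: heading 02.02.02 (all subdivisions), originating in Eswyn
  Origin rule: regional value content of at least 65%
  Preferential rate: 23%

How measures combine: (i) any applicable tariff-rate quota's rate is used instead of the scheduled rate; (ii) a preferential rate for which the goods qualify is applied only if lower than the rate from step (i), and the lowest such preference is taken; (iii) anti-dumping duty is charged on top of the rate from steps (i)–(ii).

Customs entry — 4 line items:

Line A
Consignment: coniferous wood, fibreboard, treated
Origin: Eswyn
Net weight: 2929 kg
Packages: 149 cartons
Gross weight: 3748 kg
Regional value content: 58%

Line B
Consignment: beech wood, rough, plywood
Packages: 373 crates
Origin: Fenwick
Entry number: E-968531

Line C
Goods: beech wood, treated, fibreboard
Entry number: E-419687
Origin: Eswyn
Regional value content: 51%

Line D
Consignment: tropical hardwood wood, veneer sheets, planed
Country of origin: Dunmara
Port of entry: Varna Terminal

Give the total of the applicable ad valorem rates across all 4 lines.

91%

Line A: coniferous → 02.01; fibreboard → 02.01.02; treated → 02.01.02.02. Scheduled 18%. Eswyn agreement on 02.02.02: 02.01.02.02 not covered. → 18%.
Line B: beech → 02.02; plywood → 02.02.01; rough → 02.02.01.01. Scheduled 30%. No special measure applies. → 30%.
Line C: beech → 02.02; fibreboard → 02.02.02; treated → 02.02.02.02. Scheduled 15%. Eswyn agreement on 02.02.02: RVC < 65%. → 15%.
Line D: tropical hardwood → 02.03; veneer sheets → 02.03.03; planed → 02.03.03.01. Scheduled 28%. No special measure applies. → 28%.
Sum: 18% + 30% + 15% + 28% = 91%.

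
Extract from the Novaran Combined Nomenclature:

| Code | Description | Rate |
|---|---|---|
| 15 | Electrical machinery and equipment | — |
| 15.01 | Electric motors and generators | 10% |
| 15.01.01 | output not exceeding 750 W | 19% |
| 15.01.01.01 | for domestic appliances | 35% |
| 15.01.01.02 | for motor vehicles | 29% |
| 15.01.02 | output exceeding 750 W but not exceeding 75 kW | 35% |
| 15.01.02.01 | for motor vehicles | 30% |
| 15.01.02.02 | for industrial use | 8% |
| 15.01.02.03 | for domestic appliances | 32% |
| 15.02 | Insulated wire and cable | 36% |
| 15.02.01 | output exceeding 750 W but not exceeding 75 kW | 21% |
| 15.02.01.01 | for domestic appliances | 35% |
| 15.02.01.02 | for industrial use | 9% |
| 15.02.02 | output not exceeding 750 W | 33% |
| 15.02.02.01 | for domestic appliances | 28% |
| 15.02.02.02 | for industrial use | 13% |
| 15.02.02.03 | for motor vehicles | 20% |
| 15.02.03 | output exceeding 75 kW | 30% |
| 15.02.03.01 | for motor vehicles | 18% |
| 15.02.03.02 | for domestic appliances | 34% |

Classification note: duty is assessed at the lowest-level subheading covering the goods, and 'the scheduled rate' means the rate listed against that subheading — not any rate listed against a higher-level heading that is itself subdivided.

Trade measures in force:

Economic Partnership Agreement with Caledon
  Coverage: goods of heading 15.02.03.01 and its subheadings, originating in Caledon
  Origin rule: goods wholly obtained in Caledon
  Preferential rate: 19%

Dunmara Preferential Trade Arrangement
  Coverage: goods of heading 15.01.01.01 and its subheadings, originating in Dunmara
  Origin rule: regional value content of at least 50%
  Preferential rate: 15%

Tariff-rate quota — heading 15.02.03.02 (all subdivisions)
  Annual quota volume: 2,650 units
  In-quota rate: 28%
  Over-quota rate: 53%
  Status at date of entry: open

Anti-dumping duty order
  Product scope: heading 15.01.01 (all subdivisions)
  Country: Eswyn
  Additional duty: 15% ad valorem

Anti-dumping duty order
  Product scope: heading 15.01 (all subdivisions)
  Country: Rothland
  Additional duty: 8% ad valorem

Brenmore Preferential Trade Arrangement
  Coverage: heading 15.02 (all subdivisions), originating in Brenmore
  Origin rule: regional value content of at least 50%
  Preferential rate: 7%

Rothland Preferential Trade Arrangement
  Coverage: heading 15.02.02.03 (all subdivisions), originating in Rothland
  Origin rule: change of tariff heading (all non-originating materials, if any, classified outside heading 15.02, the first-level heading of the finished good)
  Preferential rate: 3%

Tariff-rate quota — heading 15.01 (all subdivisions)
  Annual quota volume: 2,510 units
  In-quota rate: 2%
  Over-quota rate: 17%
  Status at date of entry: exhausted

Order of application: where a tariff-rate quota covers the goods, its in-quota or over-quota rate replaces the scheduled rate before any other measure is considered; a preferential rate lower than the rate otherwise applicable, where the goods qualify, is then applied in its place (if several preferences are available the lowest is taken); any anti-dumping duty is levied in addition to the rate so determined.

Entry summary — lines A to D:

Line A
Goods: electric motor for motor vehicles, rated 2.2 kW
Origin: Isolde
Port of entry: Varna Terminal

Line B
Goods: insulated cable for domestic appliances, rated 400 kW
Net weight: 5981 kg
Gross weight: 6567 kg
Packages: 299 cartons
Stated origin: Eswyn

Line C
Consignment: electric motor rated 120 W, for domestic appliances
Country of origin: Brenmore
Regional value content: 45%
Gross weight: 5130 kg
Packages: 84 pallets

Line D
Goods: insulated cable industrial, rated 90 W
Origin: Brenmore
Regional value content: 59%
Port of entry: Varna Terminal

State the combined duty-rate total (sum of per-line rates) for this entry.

69%

Line A: electric motor → 15.01; rated 2.2 kW → 15.01.02; for motor vehicles → 15.01.02.01. Scheduled 30%. quota on 15.01 exhausted → over-quota 17%. → 17%.
Line B: insulated cable → 15.02; rated 400 kW → 15.02.03; for domestic appliances → 15.02.03.02. Scheduled 34%. quota on 15.02.03.02 open → in-quota 28%. → 28%.
Line C: electric motor → 15.01; rated 120 W → 15.01.01; for domestic appliances → 15.01.01.01. Scheduled 35%. quota on 15.01 exhausted → over-quota 17%; Brenmore agreement on 15.02: 15.01.01.01 not covered. → 17%.
Line D: insulated cable → 15.02; rated 90 W → 15.02.02; industrial → 15.02.02.02. Scheduled 13%. Brenmore agreement on 15.02: RVC ≥ 50% → 7% available; preferential 7%. → 7%.
Sum: 17% + 28% + 17% + 7% = 69%.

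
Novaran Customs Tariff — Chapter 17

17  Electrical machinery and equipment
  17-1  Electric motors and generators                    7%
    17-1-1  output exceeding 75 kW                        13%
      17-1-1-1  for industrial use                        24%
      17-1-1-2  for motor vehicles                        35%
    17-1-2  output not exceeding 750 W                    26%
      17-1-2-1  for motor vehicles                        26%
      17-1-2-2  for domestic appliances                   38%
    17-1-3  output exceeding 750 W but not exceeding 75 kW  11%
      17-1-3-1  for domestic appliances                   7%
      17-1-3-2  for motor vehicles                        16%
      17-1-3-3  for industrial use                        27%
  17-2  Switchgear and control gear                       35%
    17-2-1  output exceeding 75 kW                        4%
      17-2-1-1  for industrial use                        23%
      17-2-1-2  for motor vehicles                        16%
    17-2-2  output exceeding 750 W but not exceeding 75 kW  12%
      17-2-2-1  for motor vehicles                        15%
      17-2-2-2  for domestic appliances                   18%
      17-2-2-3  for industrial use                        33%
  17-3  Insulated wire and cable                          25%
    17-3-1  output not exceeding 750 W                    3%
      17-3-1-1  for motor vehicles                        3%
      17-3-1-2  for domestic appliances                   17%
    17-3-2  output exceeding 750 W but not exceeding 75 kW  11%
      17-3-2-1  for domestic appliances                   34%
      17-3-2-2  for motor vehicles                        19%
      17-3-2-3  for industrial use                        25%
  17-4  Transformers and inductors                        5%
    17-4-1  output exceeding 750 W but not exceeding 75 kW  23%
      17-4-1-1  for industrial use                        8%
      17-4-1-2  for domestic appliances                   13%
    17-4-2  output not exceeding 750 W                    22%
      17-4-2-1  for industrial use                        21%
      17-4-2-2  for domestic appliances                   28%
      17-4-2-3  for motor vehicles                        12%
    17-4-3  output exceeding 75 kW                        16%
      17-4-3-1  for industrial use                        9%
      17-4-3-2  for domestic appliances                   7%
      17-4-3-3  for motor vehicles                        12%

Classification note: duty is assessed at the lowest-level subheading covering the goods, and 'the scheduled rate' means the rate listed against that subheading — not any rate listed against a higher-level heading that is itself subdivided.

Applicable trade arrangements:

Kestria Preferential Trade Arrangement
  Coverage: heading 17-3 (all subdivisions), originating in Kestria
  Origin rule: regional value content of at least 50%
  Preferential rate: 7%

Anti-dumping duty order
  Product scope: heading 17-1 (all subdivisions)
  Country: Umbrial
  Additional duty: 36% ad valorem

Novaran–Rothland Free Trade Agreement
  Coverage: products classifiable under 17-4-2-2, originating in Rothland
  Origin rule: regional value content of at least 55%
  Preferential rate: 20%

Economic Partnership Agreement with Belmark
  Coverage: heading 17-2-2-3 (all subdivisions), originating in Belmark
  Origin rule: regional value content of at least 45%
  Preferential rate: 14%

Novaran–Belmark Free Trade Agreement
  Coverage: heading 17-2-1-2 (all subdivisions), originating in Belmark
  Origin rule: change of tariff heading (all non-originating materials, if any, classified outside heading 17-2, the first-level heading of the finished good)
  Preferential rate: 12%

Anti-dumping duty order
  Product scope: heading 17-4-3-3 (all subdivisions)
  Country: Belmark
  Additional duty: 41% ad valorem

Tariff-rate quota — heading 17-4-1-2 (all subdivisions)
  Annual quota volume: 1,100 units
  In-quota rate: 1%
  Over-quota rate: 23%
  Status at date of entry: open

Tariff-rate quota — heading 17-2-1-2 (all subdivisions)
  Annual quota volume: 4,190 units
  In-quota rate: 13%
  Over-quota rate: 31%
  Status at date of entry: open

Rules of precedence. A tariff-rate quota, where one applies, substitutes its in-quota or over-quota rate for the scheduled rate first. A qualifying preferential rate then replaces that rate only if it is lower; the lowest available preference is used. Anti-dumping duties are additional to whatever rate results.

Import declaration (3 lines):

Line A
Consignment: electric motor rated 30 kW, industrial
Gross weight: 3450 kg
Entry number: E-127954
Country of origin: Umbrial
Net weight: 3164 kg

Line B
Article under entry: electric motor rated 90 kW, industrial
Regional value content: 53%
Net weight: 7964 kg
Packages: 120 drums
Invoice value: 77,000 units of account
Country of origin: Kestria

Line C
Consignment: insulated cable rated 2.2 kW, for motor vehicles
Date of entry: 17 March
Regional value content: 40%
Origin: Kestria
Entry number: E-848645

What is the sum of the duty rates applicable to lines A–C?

Line A: electric motor → 17-1; rated 30 kW → 17-1-3; industrial → 17-1-3-3. Scheduled 27%. anti-dumping (Umbrial, 17-1): +36%; total 27% + 36% = 63%. → 63%.
Line B: electric motor → 17-1; rated 90 kW → 17-1-1; industrial → 17-1-1-1. Scheduled 24%. Kestria agreement on 17-3: 17-1-1-1 not covered. → 24%.
Line C: insulated cable → 17-3; rated 2.2 kW → 17-3-2; for motor vehicles → 17-3-2-2. Scheduled 19%. Kestria agreement on 17-3: RVC < 50%. → 19%.
Sum: 63% + 24% + 19% = 106%.

106%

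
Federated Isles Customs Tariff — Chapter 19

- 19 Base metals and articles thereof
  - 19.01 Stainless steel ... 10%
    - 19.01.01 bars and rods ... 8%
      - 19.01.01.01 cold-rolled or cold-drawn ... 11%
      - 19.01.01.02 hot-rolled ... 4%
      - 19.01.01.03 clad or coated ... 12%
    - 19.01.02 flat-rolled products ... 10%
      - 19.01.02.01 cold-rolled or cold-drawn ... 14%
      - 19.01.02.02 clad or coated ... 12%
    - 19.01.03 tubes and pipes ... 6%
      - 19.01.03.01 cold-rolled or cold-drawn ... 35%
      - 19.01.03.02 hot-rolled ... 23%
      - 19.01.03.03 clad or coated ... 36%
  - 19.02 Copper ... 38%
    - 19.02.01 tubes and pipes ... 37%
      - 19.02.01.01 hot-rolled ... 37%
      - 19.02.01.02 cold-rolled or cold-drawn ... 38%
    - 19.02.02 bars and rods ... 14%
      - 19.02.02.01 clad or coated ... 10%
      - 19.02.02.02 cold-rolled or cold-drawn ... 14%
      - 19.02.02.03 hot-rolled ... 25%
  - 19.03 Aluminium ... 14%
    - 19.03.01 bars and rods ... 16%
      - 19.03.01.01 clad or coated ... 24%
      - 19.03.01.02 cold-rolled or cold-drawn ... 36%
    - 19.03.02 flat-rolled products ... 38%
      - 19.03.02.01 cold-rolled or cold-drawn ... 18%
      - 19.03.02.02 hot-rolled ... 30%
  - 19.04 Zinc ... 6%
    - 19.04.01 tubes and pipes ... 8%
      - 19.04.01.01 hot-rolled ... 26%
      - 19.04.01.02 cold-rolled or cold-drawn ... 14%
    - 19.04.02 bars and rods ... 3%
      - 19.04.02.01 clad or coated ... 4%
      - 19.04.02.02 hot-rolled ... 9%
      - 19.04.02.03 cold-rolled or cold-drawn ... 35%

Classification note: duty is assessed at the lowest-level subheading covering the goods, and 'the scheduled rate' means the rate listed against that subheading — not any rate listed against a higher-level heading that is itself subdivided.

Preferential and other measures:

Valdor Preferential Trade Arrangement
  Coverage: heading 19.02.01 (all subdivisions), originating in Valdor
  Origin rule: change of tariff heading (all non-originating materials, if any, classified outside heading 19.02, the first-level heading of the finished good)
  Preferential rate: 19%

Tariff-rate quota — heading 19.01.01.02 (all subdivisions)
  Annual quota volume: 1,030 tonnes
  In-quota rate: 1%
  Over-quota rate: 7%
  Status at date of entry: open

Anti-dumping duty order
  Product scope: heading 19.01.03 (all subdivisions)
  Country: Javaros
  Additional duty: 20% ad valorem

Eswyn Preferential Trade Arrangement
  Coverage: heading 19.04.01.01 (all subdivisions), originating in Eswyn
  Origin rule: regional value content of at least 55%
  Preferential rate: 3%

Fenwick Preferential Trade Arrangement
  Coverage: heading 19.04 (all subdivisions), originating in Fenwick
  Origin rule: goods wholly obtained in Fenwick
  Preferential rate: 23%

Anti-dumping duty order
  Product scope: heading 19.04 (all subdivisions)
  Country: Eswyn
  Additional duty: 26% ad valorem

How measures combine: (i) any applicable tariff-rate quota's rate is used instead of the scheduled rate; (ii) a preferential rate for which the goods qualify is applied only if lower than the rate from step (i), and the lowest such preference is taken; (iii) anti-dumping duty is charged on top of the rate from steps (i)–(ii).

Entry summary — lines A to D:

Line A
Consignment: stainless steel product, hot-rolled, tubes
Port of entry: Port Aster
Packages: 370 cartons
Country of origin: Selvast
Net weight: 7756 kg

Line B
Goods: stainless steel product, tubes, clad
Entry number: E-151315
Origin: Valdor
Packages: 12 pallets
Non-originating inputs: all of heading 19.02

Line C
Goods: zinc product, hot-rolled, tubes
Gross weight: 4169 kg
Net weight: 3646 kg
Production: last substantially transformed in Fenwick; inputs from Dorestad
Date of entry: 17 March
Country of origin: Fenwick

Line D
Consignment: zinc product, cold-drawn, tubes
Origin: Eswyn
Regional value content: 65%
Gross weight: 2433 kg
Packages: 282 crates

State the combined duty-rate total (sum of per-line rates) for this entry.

Line A: stainless steel → 19.01; tubes → 19.01.03; hot-rolled → 19.01.03.02. Scheduled 23%. No special measure applies. → 23%.
Line B: stainless steel → 19.01; tubes → 19.01.03; clad → 19.01.03.03. Scheduled 36%. Valdor agreement on 19.02.01: 19.01.03.03 not covered. → 36%.
Line C: zinc → 19.04; tubes → 19.04.01; hot-rolled → 19.04.01.01. Scheduled 26%. Fenwick agreement on 19.04: not wholly obtained. → 26%.
Line D: zinc → 19.04; tubes → 19.04.01; cold-drawn → 19.04.01.02. Scheduled 14%. Eswyn agreement on 19.04.01.01: 19.04.01.02 not covered; anti-dumping (Eswyn, 19.04): +26%; total 14% + 26% = 40%. → 40%.
Sum: 23% + 36% + 26% + 40% = 125%.

125%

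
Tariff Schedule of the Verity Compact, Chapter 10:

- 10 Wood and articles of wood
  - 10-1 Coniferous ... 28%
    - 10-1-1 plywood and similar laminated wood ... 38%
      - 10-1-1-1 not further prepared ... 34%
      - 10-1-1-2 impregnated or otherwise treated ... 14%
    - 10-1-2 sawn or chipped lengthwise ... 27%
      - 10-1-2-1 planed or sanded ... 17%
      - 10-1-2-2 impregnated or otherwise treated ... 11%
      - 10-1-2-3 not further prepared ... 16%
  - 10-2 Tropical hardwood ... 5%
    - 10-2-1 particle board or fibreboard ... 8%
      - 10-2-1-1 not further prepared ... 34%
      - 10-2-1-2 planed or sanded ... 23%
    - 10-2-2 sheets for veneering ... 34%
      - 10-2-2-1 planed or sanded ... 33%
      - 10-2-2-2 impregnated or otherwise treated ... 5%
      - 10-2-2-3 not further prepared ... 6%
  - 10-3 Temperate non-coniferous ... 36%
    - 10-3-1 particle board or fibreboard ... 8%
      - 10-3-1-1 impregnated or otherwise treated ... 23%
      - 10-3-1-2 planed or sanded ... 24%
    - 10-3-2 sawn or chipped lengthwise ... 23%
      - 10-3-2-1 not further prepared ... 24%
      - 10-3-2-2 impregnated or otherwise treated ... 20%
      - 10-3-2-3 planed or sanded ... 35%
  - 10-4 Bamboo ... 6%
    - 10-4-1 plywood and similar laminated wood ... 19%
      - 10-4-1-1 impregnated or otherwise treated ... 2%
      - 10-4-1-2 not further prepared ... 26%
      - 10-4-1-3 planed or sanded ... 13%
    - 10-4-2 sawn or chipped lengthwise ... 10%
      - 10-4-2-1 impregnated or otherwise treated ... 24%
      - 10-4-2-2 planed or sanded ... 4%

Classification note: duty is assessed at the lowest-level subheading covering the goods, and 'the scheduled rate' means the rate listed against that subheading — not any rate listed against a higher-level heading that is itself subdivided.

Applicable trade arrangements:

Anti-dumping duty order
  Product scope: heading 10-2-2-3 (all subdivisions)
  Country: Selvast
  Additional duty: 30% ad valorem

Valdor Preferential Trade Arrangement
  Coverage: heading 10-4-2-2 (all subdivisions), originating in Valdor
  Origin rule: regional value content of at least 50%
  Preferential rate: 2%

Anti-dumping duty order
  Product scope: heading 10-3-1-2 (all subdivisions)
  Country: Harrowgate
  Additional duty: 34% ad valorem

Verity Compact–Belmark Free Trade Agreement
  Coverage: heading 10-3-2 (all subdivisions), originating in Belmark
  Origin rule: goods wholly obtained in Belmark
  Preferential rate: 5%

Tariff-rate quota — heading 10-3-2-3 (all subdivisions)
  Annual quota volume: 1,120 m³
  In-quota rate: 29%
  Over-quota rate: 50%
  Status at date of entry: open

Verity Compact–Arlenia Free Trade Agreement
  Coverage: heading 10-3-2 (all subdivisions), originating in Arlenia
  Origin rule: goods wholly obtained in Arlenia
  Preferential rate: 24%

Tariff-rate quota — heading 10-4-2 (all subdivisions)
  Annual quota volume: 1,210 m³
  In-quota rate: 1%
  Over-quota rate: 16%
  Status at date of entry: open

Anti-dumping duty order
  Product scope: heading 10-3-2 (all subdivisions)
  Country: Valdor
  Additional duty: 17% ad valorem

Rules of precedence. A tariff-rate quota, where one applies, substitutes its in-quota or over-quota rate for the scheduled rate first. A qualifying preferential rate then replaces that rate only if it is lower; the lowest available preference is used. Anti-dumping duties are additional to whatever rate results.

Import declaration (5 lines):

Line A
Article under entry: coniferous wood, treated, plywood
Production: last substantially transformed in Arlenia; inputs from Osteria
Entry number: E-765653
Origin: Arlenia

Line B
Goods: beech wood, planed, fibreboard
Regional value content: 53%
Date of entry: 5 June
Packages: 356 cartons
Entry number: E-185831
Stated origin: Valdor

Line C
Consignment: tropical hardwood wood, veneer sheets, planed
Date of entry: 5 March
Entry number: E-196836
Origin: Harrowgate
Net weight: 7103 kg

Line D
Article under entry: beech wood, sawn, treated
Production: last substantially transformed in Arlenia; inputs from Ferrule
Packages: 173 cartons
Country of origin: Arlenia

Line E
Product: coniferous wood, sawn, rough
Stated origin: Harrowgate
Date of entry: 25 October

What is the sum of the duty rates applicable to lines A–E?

Line A: coniferous → 10-1; plywood → 10-1-1; treated → 10-1-1-2. Scheduled 14%. Arlenia agreement on 10-3-2: 10-1-1-2 not covered. → 14%.
Line B: beech → 10-3; fibreboard → 10-3-1; planed → 10-3-1-2. Scheduled 24%. Valdor agreement on 10-4-2-2: 10-3-1-2 not covered. → 24%.
Line C: tropical hardwood → 10-2; veneer sheets → 10-2-2; planed → 10-2-2-1. Scheduled 33%. No special measure applies. → 33%.
Line D: beech → 10-3; sawn → 10-3-2; treated → 10-3-2-2. Scheduled 20%. Arlenia agreement on 10-3-2: not wholly obtained. → 20%.
Line E: coniferous → 10-1; sawn → 10-1-2; rough → 10-1-2-3. Scheduled 16%. No special measure applies. → 16%.
Sum: 14% + 24% + 33% + 20% + 16% = 107%.

107%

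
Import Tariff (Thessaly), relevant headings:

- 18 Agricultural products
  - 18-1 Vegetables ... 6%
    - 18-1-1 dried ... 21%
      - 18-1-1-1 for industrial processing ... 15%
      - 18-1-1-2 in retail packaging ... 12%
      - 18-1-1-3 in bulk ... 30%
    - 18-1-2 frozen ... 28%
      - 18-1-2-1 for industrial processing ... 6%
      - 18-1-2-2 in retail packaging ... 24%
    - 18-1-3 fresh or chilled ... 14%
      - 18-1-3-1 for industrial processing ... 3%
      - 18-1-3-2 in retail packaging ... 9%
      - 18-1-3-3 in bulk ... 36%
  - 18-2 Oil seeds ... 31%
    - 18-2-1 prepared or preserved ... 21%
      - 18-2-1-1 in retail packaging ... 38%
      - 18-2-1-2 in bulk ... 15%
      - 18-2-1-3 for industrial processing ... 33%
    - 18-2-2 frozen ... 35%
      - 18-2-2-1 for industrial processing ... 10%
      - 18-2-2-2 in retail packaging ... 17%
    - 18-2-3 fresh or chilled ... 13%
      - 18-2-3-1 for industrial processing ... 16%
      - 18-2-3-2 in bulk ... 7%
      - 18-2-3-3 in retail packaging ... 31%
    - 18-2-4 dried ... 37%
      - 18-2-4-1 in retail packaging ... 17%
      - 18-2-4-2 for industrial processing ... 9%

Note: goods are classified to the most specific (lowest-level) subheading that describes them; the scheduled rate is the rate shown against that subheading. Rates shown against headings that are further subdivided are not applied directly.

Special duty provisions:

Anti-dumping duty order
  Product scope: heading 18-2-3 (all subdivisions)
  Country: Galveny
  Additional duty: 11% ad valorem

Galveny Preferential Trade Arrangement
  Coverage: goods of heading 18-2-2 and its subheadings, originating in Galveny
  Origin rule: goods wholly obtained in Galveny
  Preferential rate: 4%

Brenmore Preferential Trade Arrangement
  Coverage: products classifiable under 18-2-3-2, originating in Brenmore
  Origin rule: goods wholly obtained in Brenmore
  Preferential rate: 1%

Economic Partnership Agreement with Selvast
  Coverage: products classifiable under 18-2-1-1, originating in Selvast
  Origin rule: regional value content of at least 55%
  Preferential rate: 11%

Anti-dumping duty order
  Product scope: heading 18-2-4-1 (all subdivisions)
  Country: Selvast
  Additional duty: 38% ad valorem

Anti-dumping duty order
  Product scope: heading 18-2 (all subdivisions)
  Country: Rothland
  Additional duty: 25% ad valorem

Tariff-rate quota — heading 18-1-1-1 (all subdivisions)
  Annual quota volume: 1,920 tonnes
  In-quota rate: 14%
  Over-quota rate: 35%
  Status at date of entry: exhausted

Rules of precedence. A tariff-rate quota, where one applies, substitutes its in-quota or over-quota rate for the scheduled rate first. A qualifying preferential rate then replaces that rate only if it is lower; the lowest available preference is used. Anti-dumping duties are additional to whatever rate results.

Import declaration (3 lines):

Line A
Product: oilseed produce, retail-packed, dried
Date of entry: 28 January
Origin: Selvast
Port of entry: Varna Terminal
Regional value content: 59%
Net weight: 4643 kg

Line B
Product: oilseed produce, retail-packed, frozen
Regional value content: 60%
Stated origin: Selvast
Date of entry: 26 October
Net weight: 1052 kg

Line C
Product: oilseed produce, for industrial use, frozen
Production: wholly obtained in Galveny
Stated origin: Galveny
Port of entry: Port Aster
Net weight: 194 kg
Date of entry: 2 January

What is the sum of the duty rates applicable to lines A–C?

76%

Line A: oilseed → 18-2; dried → 18-2-4; retail-packed → 18-2-4-1. Scheduled 17%. Selvast agreement on 18-2-1-1: 18-2-4-1 not covered; anti-dumping (Selvast, 18-2-4-1): +38%; total 17% + 38% = 55%. → 55%.
Line B: oilseed → 18-2; frozen → 18-2-2; retail-packed → 18-2-2-2. Scheduled 17%. Selvast agreement on 18-2-1-1: 18-2-2-2 not covered. → 17%.
Line C: oilseed → 18-2; frozen → 18-2-2; for industrial use → 18-2-2-1. Scheduled 10%. Galveny agreement on 18-2-2: wholly obtained → 4% available; preferential 4%. → 4%.
Sum: 55% + 17% + 4% = 76%.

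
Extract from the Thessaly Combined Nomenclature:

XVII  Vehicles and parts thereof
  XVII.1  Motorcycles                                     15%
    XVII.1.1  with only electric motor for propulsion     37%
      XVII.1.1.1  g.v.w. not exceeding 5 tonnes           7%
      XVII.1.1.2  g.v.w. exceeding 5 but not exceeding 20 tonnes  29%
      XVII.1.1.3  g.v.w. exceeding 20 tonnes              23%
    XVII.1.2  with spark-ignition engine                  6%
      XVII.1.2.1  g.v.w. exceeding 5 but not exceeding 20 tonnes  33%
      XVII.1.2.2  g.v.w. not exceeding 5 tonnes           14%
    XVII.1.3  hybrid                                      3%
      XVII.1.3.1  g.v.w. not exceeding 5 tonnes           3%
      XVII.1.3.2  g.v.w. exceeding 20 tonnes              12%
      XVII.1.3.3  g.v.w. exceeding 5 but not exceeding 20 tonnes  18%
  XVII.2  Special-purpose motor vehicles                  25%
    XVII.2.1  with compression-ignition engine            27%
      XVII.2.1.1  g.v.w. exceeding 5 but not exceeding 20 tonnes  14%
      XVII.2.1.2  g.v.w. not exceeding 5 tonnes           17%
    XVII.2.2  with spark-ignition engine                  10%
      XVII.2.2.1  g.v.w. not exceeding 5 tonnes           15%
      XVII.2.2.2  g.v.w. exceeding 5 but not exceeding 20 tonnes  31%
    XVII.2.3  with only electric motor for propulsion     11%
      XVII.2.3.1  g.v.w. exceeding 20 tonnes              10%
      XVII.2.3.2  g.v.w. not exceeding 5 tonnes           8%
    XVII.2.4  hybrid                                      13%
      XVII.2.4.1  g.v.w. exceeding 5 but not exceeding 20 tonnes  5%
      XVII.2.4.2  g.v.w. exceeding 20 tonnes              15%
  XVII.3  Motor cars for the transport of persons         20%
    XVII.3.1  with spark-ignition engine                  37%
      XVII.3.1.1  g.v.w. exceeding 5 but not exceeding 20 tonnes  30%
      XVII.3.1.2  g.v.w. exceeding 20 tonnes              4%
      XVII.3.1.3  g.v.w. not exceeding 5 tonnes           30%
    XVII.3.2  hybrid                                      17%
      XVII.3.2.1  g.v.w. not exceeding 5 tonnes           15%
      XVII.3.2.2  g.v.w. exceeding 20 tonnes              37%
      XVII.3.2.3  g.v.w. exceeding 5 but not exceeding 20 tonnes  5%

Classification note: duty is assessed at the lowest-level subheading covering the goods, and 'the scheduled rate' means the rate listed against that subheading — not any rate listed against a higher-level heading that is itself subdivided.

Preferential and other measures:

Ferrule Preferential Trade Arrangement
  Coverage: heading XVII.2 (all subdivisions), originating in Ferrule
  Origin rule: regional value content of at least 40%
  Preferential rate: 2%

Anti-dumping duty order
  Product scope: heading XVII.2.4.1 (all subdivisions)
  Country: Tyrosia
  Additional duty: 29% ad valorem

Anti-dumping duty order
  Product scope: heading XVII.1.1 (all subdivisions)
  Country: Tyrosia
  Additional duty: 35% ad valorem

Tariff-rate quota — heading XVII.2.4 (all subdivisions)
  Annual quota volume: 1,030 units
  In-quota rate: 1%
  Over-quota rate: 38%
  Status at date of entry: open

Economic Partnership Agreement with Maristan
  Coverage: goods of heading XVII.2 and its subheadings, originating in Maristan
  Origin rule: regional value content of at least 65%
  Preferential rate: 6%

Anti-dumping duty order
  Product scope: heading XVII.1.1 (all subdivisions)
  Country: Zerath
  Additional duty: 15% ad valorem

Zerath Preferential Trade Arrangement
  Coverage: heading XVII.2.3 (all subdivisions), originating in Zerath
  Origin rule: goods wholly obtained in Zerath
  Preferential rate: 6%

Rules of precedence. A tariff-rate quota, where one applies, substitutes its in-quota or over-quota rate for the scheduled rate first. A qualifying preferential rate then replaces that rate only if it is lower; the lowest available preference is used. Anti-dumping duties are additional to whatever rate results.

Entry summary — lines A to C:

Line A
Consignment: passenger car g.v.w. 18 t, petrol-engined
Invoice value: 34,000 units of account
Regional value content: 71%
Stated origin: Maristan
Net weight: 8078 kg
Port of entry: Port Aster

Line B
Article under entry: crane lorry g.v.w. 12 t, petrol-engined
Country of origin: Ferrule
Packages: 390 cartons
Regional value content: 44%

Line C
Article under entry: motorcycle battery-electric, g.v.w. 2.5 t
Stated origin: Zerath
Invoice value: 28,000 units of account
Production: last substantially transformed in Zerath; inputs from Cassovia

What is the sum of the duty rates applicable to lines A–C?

Line A: passenger car → XVII.3; petrol-engined → XVII.3.1; g.v.w. 18 t → XVII.3.1.1. Scheduled 30%. Maristan agreement on XVII.2: XVII.3.1.1 not covered. → 30%.
Line B: crane lorry → XVII.2; petrol-engined → XVII.2.2; g.v.w. 12 t → XVII.2.2.2. Scheduled 31%. Ferrule agreement on XVII.2: RVC ≥ 40% → 2% available; preferential 2%. → 2%.
Line C: motorcycle → XVII.1; battery-electric → XVII.1.1; g.v.w. 2.5 t → XVII.1.1.1. Scheduled 7%. Zerath agreement on XVII.2.3: XVII.1.1.1 not covered; anti-dumping (Zerath, XVII.1.1): +15%; total 7% + 15% = 22%. → 22%.
Sum: 30% + 2% + 22% = 54%.

54%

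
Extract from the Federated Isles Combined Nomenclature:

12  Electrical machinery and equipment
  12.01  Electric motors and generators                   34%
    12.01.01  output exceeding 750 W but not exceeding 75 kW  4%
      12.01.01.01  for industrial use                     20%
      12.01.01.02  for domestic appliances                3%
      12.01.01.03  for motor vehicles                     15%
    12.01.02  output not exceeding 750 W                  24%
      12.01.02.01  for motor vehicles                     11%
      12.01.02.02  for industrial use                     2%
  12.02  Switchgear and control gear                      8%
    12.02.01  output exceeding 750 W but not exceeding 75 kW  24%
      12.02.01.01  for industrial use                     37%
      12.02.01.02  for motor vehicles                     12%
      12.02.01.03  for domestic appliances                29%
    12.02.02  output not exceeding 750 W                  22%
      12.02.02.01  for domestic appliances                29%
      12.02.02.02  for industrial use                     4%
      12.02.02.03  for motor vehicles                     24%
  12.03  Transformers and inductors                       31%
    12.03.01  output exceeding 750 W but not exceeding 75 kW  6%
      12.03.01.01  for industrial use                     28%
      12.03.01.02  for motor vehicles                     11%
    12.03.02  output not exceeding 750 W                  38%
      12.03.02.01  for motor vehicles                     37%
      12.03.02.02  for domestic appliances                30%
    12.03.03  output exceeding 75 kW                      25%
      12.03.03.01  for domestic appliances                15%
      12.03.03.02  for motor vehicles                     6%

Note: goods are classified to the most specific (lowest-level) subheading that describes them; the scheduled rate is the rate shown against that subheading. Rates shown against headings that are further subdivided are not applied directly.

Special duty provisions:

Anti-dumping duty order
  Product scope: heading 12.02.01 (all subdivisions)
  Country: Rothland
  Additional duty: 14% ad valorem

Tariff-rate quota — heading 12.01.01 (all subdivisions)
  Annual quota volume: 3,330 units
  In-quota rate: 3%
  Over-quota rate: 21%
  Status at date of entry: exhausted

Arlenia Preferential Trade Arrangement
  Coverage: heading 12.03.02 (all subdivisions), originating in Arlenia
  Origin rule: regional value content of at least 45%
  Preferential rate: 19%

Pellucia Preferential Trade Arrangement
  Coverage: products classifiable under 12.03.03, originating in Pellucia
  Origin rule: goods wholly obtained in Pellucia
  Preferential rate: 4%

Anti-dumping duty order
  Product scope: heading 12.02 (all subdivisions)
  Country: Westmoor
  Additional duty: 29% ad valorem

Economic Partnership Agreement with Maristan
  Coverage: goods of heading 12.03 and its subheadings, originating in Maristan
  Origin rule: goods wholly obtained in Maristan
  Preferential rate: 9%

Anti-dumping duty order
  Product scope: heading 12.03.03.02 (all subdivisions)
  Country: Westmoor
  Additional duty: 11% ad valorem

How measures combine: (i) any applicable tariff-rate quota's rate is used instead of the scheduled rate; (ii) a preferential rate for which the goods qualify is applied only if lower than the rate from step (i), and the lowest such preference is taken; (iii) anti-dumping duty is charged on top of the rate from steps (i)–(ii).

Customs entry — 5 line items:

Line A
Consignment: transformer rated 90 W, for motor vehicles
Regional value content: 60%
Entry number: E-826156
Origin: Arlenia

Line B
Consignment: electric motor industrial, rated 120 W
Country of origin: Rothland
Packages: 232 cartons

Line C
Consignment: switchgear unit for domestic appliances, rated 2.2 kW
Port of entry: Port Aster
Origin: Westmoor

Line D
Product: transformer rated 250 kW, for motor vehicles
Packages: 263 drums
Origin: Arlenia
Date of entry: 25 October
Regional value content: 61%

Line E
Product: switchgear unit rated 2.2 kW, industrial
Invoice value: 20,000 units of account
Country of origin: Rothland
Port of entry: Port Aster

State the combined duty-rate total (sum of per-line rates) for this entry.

136%

Line A: transformer → 12.03; rated 90 W → 12.03.02; for motor vehicles → 12.03.02.01. Scheduled 37%. Arlenia agreement on 12.03.02: RVC ≥ 45% → 19% available; preferential 19%. → 19%.
Line B: electric motor → 12.01; rated 120 W → 12.01.02; industrial → 12.01.02.02. Scheduled 2%. No special measure applies. → 2%.
Line C: switchgear unit → 12.02; rated 2.2 kW → 12.02.01; for domestic appliances → 12.02.01.03. Scheduled 29%. anti-dumping (Westmoor, 12.02): +29%; total 29% + 29% = 58%. → 58%.
Line D: transformer → 12.03; rated 250 kW → 12.03.03; for motor vehicles → 12.03.03.02. Scheduled 6%. Arlenia agreement on 12.03.02: 12.03.03.02 not covered. → 6%.
Line E: switchgear unit → 12.02; rated 2.2 kW → 12.02.01; industrial → 12.02.01.01. Scheduled 37%. anti-dumping (Rothland, 12.02.01): +14%; total 37% + 14% = 51%. → 51%.
Sum: 19% + 2% + 58% + 6% + 51% = 136%.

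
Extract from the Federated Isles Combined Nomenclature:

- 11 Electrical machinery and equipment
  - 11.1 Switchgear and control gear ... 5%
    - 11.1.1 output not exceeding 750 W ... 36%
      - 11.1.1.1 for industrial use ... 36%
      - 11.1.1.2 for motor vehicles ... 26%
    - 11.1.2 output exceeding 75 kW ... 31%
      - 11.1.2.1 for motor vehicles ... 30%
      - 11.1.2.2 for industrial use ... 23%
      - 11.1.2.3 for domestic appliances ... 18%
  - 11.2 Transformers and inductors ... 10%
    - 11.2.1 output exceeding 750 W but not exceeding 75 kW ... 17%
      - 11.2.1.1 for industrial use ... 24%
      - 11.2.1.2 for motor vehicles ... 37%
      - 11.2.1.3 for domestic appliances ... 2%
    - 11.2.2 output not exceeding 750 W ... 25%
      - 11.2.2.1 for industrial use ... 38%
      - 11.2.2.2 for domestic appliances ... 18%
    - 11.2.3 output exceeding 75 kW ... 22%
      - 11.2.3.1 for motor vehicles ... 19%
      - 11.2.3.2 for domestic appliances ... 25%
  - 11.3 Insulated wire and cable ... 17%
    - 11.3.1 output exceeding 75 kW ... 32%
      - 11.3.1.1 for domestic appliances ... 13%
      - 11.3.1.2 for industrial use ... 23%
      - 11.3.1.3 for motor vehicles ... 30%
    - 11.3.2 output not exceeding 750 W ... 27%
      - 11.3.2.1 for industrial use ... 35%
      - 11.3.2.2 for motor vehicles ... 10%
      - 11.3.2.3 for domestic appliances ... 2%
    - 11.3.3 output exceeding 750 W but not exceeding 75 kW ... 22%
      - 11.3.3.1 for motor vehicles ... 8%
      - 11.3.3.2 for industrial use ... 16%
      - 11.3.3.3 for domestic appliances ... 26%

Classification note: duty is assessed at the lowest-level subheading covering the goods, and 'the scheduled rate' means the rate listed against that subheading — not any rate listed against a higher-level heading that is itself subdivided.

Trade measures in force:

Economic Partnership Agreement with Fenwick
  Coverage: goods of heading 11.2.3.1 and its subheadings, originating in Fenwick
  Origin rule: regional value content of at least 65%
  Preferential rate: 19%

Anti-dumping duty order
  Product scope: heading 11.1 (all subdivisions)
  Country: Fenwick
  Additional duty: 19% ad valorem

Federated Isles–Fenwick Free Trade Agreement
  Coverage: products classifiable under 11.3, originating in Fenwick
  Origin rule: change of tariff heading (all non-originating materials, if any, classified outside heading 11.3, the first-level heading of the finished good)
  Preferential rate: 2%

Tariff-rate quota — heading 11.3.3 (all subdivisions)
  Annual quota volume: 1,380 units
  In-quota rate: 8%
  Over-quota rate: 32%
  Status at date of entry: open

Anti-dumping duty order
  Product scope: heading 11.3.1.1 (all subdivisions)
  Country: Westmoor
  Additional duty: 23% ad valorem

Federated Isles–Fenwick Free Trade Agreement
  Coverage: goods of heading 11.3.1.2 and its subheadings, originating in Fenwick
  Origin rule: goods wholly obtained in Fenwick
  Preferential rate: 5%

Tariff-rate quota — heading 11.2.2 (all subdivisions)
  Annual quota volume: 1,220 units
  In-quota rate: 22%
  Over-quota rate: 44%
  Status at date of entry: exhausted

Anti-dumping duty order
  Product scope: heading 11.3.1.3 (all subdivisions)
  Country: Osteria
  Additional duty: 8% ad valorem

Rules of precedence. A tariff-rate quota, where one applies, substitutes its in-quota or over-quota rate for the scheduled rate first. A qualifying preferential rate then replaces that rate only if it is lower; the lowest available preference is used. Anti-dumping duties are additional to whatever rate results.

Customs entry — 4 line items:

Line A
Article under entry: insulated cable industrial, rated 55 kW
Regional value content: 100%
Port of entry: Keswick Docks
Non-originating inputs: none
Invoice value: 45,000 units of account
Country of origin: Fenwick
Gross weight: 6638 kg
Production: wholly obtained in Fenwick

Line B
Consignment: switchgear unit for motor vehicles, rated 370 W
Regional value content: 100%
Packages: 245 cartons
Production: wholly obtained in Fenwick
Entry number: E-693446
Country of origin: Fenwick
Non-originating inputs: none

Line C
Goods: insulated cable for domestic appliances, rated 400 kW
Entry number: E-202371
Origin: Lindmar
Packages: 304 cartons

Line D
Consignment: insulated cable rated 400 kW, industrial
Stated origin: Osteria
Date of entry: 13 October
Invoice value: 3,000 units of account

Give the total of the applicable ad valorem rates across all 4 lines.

Line A: insulated cable → 11.3; rated 55 kW → 11.3.3; industrial → 11.3.3.2. Scheduled 16%. quota on 11.3.3 open → in-quota 8%; Fenwick agreement on 11.2.3.1: 11.3.3.2 not covered; Fenwick agreement on 11.3: CTH met → 2% available; Fenwick agreement on 11.3.1.2: 11.3.3.2 not covered; preferential 2%. → 2%.
Line B: switchgear unit → 11.1; rated 370 W → 11.1.1; for motor vehicles → 11.1.1.2. Scheduled 26%. Fenwick agreement on 11.2.3.1: 11.1.1.2 not covered; Fenwick agreement on 11.3: 11.1.1.2 not covered; Fenwick agreement on 11.3.1.2: 11.1.1.2 not covered; anti-dumping (Fenwick, 11.1): +19%; total 26% + 19% = 45%. → 45%.
Line C: insulated cable → 11.3; rated 400 kW → 11.3.1; for domestic appliances → 11.3.1.1. Scheduled 13%. No special measure applies. → 13%.
Line D: insulated cable → 11.3; rated 400 kW → 11.3.1; industrial → 11.3.1.2. Scheduled 23%. No special measure applies. → 23%.
Sum: 2% + 45% + 13% + 23% = 83%.

83%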